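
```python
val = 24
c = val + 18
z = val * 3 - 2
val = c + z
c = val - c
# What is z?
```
Trace:
  val=24
  val=24, c=42
  val=24, c=42, z=70
  val=112, c=42, z=70
  val=112, c=70, z=70

Final answer: 70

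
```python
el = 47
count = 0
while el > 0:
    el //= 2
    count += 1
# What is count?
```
Trace:
  el=47
  el=47, count=0
  el=23, count=1
  el=11, count=2
  el=5, count=3
  el=2, count=4
  el=1, count=5
  el=0, count=6

Final answer: 6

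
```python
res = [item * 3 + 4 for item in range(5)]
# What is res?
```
Trace:
  item=0
  item=1
  item=2
  item=3
  item=4
  res=[4, 7, 10, 13, 16]

Final answer: [4, 7, 10, 13, 16]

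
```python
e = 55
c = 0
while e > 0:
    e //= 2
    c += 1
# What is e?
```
Trace:
  e=55
  e=55, c=0
  e=27, c=1
  e=13, c=2
  e=6, c=3
  e=3, c=4
  e=1, c=5
  e=0, c=6

Final answer: 0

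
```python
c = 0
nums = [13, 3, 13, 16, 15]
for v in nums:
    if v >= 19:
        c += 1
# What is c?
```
Trace:
  c=0
  c=0, v=13
  c=0, v=3
  c=0, v=13
  c=0, v=16
  c=0, v=15

Final answer: 0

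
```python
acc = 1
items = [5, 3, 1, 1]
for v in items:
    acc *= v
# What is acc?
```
Trace:
  acc=1
  acc=5, v=5
  acc=15, v=3
  acc=15, v=1
  acc=15, v=1

Final answer: 15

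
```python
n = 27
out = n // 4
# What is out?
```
Trace:
  n=27
  n=27, out=6

Final answer: 6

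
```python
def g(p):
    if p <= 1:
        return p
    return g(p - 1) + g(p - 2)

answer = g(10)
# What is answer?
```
Call trace (a repeated sub-call is expanded the first time; later identical calls just restate its return value):
g(p=10)
  g(p=9)
    g(p=8)
      g(p=7)
        g(p=6)
          g(p=5)
            g(p=4)
              g(p=3)
                g(p=2)
                  g(p=1)
                  -> return 1
                  g(p=0)
                  -> return 0
                -> return 1
                g(p=1)
                -> return 1
              -> return 2
              g(p=2) -> return 1  (same call as traced above)
            -> return 3
            g(p=3) -> return 2  (same call as traced above)
          -> return 5
          g(p=4) -> return 3  (same call as traced above)
        -> return 8
        g(p=5) -> return 5  (same call as traced above)
      -> return 13
      g(p=6) -> return 8  (same call as traced above)
    -> return 21
    g(p=7) -> return 13  (same call as traced above)
  -> return 34
  g(p=8) -> return 21  (same call as traced above)
-> return 55

Final answer: 55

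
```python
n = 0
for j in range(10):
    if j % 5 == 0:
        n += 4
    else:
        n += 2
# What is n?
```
Trace:
  n=0
  n=4, j=0
  n=6, j=1
  n=8, j=2
  n=10, j=3
  n=12, j=4
  n=16, j=5
  n=18, j=6
  n=20, j=7
  n=22, j=8
  n=24, j=9

Final answer: 24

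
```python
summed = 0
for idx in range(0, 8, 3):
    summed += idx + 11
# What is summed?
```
Trace:
  summed=0
  summed=11, idx=0
  summed=25, idx=3
  summed=42, idx=6

Final answer: 42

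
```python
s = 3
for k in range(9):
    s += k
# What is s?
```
Trace:
  s=3
  s=3, k=0
  s=4, k=1
  s=6, k=2
  s=9, k=3
  s=13, k=4
  s=18, k=5
  s=24, k=6
  s=31, k=7
  s=39, k=8

Final answer: 39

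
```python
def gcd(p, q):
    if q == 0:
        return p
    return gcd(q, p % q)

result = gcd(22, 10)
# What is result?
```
Call trace:
gcd(p=22, q=10)
  gcd(p=10, q=2)
    gcd(p=2, q=0)
    -> return 2
  -> return 2
-> return 2

Final answer: 2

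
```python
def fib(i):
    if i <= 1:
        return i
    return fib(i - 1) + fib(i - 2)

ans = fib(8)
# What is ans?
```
Call trace (a repeated sub-call is expanded the first time; later identical calls just restate its return value):
fib(i=8)
  fib(i=7)
    fib(i=6)
      fib(i=5)
        fib(i=4)
          fib(i=3)
            fib(i=2)
              fib(i=1)
              -> return 1
              fib(i=0)
              -> return 0
            -> return 1
            fib(i=1)
            -> return 1
          -> return 2
          fib(i=2) -> return 1  (same call as traced above)
        -> return 3
        fib(i=3) -> return 2  (same call as traced above)
      -> return 5
      fib(i=4) -> return 3  (same call as traced above)
    -> return 8
    fib(i=5) -> return 5  (same call as traced above)
  -> return 13
  fib(i=6) -> return 8  (same call as traced above)
-> return 21

Final answer: 21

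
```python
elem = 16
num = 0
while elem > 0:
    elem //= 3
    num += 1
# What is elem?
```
Trace:
  elem=16
  elem=16, num=0
  elem=5, num=1
  elem=1, num=2
  elem=0, num=3

Final answer: 0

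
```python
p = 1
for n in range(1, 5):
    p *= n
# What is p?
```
Trace:
  p=1
  p=1, n=1
  p=2, n=2
  p=6, n=3
  p=24, n=4

Final answer: 24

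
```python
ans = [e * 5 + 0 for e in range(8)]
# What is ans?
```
Trace:
  e=0
  e=1
  e=2
  e=3
  e=4
  e=5
  e=6
  e=7
  ans=[0, 5, 10, 15, 20, 25, 30, 35]

Final answer: [0, 5, 10, 15, 20, 25, 30, 35]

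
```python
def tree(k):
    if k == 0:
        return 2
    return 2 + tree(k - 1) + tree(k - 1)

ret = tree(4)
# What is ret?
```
Call trace (a repeated sub-call is expanded the first time; later identical calls just restate its return value):
tree(k=4)
  tree(k=3)
    tree(k=2)
      tree(k=1)
        tree(k=0)
        -> return 2
        tree(k=0)
        -> return 2
      -> return 6
      tree(k=1) -> return 6  (same call as traced above)
    -> return 14
    tree(k=2) -> return 14  (same call as traced above)
  -> return 30
  tree(k=3) -> return 30  (same call as traced above)
-> return 62

Final answer: 62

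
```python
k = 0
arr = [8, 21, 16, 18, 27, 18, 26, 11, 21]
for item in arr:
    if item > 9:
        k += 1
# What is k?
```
Trace:
  k=0
  k=0, item=8
  k=1, item=21
  k=2, item=16
  k=3, item=18
  k=4, item=27
  k=5, item=18
  k=6, item=26
  k=7, item=11
  k=8, item=21

Final answer: 8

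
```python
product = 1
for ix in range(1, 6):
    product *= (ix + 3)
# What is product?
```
Trace:
  product=1
  product=4, ix=1
  product=20, ix=2
  product=120, ix=3
  product=840, ix=4
  product=6720, ix=5

Final answer: 6720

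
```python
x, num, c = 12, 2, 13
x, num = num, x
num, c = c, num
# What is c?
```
Trace:
  x=12, num=2, c=13
  x=2, num=12, c=13
  x=2, num=13, c=12

Final answer: 12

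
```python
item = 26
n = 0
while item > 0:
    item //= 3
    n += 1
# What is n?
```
Trace:
  item=26
  item=26, n=0
  item=8, n=1
  item=2, n=2
  item=0, n=3

Final answer: 3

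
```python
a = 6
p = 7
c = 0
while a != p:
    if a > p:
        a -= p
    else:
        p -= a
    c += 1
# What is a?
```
Trace:
  a=6
  a=6, p=7
  a=6, p=7, c=0
  a=6, p=1, c=1
  a=5, p=1, c=2
  a=4, p=1, c=3
  a=3, p=1, c=4
  a=2, p=1, c=5
  a=1, p=1, c=6

Final answer: 1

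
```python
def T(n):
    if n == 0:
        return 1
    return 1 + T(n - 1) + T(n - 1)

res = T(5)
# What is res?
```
Call trace (a repeated sub-call is expanded the first time; later identical calls just restate its return value):
T(n=5)
  T(n=4)
    T(n=3)
      T(n=2)
        T(n=1)
          T(n=0)
          -> return 1
          T(n=0)
          -> return 1
        -> return 3
        T(n=1) -> return 3  (same call as traced above)
      -> return 7
      T(n=2) -> return 7  (same call as traced above)
    -> return 15
    T(n=3) -> return 15  (same call as traced above)
  -> return 31
  T(n=4) -> return 31  (same call as traced above)
-> return 63

Final answer: 63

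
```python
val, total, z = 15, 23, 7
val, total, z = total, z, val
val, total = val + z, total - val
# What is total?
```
Trace:
  val=15, total=23, z=7
  val=23, total=7, z=15
  val=38, total=-16, z=15

Final answer: -16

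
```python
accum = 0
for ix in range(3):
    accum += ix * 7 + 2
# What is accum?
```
Trace:
  accum=0
  accum=2, ix=0
  accum=11, ix=1
  accum=27, ix=2

Final answer: 27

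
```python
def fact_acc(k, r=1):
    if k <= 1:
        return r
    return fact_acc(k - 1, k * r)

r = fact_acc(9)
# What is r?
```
Call trace:
fact_acc(k=9, r=1)
  fact_acc(k=8, r=9)
    fact_acc(k=7, r=72)
      fact_acc(k=6, r=504)
        fact_acc(k=5, r=3024)
          fact_acc(k=4, r=15120)
            fact_acc(k=3, r=60480)
              fact_acc(k=2, r=181440)
                fact_acc(k=1, r=362880)
                -> return 362880
              -> return 362880
            -> return 362880
          -> return 362880
        -> return 362880
      -> return 362880
    -> return 362880
  -> return 362880
-> return 362880

Final answer: 362880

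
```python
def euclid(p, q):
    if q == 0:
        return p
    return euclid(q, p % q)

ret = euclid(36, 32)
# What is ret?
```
Call trace:
euclid(p=36, q=32)
  euclid(p=32, q=4)
    euclid(p=4, q=0)
    -> return 4
  -> return 4
-> return 4

Final answer: 4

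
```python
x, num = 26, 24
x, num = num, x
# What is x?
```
Trace:
  x=26, num=24
  x=24, num=26

Final answer: 24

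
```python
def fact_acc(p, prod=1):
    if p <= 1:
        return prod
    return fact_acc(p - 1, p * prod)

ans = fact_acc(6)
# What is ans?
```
Call trace:
fact_acc(p=6, prod=1)
  fact_acc(p=5, prod=6)
    fact_acc(p=4, prod=30)
      fact_acc(p=3, prod=120)
        fact_acc(p=2, prod=360)
          fact_acc(p=1, prod=720)
          -> return 720
        -> return 720
      -> return 720
    -> return 720
  -> return 720
-> return 720

Final answer: 720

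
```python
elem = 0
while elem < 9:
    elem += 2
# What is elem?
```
Trace:
  elem=0
  elem=2
  elem=4
  elem=6
  elem=8
  elem=10

Final answer: 10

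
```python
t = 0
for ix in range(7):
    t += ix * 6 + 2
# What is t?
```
Trace:
  t=0
  t=2, ix=0
  t=10, ix=1
  t=24, ix=2
  t=44, ix=3
  t=70, ix=4
  t=102, ix=5
  t=140, ix=6

Final answer: 140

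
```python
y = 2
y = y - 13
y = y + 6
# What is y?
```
Trace:
  y=2
  y=-11
  y=-5

Final answer: -5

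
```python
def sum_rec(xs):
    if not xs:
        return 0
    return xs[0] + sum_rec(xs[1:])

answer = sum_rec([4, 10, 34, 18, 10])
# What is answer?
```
Call trace:
sum_rec(xs=[4, 10, 34, 18, 10])
  sum_rec(xs=[10, 34, 18, 10])
    sum_rec(xs=[34, 18, 10])
      sum_rec(xs=[18, 10])
        sum_rec(xs=[10])
          sum_rec(xs=[])
          -> return 0
        -> return 10
      -> return 28
    -> return 62
  -> return 72
-> return 76

Final answer: 76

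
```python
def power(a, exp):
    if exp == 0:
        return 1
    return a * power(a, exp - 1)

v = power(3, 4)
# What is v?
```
Call trace:
power(a=3, exp=4)
  power(a=3, exp=3)
    power(a=3, exp=2)
      power(a=3, exp=1)
        power(a=3, exp=0)
        -> return 1
      -> return 3
    -> return 9
  -> return 27
-> return 81

Final answer: 81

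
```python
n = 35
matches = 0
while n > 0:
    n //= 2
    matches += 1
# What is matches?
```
Trace:
  n=35
  n=35, matches=0
  n=17, matches=1
  n=8, matches=2
  n=4, matches=3
  n=2, matches=4
  n=1, matches=5
  n=0, matches=6

Final answer: 6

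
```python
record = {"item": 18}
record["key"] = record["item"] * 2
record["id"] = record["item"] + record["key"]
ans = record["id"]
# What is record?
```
Trace:
  record={'item': 18}
  record={'item': 18, 'key': 36}
  record={'item': 18, 'key': 36, 'id': 54}
  record={'item': 18, 'key': 36, 'id': 54}, ans=54

Final answer: {'item': 18, 'key': 36, 'id': 54}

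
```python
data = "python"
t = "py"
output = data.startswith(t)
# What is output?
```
Trace:
  data='python'
  data='python', t='py'
  data='python', t='py', output=True

Final answer: True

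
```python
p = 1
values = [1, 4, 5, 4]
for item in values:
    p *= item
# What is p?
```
Trace:
  p=1
  p=1, item=1
  p=4, item=4
  p=20, item=5
  p=80, item=4

Final answer: 80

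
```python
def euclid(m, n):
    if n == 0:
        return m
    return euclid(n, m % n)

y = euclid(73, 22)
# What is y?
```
Call trace:
euclid(m=73, n=22)
  euclid(m=22, n=7)
    euclid(m=7, n=1)
      euclid(m=1, n=0)
      -> return 1
    -> return 1
  -> return 1
-> return 1

Final answer: 1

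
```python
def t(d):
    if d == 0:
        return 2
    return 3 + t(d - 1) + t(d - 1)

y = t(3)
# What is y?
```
Call trace (a repeated sub-call is expanded the first time; later identical calls just restate its return value):
t(d=3)
  t(d=2)
    t(d=1)
      t(d=0)
      -> return 2
      t(d=0)
      -> return 2
    -> return 7
    t(d=1) -> return 7  (same call as traced above)
  -> return 17
  t(d=2) -> return 17  (same call as traced above)
-> return 37

Final answer: 37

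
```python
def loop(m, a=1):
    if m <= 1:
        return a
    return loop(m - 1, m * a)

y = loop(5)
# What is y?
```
Call trace:
loop(m=5, a=1)
  loop(m=4, a=5)
    loop(m=3, a=20)
      loop(m=2, a=60)
        loop(m=1, a=120)
        -> return 120
      -> return 120
    -> return 120
  -> return 120
-> return 120

Final answer: 120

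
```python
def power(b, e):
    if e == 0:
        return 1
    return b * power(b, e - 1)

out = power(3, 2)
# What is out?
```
Call trace:
power(b=3, e=2)
  power(b=3, e=1)
    power(b=3, e=0)
    -> return 1
  -> return 3
-> return 9

Final answer: 9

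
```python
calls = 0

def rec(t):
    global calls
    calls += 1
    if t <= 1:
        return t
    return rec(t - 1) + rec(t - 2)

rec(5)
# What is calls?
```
Call trace (a repeated sub-call is expanded the first time; later identical calls just restate its return value):
rec(t=5)
  rec(t=4)
    rec(t=3)
      rec(t=2)
        rec(t=1)
        -> return 1
        rec(t=0)
        -> return 0
      -> return 1
      rec(t=1)
      -> return 1
    -> return 2
    rec(t=2) -> return 1  (same call as traced above)
  -> return 3
  rec(t=3) -> return 2  (same call as traced above)
-> return 5

calls is incremented once per call, so count the calls in each subtree. Let C(t) = number of calls made by rec(t).
C(0) = C(1) = 1 (base case, no recursion); C(t) = 1 + C(t - 1) + C(t - 2) otherwise.
C(2) = 1 + C(1) + C(0) = 1 + 1 + 1 = 3
C(3) = 1 + C(2) + C(1) = 1 + 3 + 1 = 5
C(4) = 1 + C(3) + C(2) = 1 + 5 + 3 = 9
C(5) = 1 + C(4) + C(3) = 1 + 9 + 5 = 15
calls = C(5) = 15

Final answer: 15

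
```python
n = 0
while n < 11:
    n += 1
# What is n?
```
Trace:
  n=0
  n=1
  n=2
  n=3
  n=4
  n=5
  n=6
  n=7
  n=8
  n=9
  n=10
  n=11

Final answer: 11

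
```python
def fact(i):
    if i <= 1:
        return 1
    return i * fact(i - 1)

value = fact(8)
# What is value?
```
Call trace:
fact(i=8)
  fact(i=7)
    fact(i=6)
      fact(i=5)
        fact(i=4)
          fact(i=3)
            fact(i=2)
              fact(i=1)
              -> return 1
            -> return 2
          -> return 6
        -> return 24
      -> return 120
    -> return 720
  -> return 5040
-> return 40320

Final answer: 40320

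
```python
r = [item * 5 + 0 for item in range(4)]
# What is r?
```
Trace:
  item=0
  item=1
  item=2
  item=3
  r=[0, 5, 10, 15]

Final answer: [0, 5, 10, 15]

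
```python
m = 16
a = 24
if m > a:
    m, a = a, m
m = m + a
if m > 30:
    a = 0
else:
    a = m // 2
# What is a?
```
Trace:
  m=16
  m=16, a=24
  m=16, a=24
  m=40, a=24
  m=40, a=0

Final answer: 0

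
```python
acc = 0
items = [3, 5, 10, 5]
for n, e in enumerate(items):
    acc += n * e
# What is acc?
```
Trace:
  acc=0
  acc=0, n=0, e=3
  acc=5, n=1, e=5
  acc=25, n=2, e=10
  acc=40, n=3, e=5

Final answer: 40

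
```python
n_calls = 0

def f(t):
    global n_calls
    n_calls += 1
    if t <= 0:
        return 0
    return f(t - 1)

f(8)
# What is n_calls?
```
Call trace:
f(t=8)
  f(t=7)
    f(t=6)
      f(t=5)
        f(t=4)
          f(t=3)
            f(t=2)
              f(t=1)
                f(t=0)
                -> return 0
              -> return 0
            -> return 0
          -> return 0
        -> return 0
      -> return 0
    -> return 0
  -> return 0
-> return 0

n_calls is incremented once per call. f is entered once for each t = 8, 7, 6, 5, 4, 3, 2, 1, 0 (the t <= 0 call returns without recursing), i.e. 8 + 1 calls.
n_calls = 9

Final answer: 9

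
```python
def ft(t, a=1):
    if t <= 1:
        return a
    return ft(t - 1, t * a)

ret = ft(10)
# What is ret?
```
Call trace:
ft(t=10, a=1)
  ft(t=9, a=10)
    ft(t=8, a=90)
      ft(t=7, a=720)
        ft(t=6, a=5040)
          ft(t=5, a=30240)
            ft(t=4, a=151200)
              ft(t=3, a=604800)
                ft(t=2, a=1814400)
                  ft(t=1, a=3628800)
                  -> return 3628800
                -> return 3628800
              -> return 3628800
            -> return 3628800
          -> return 3628800
        -> return 3628800
      -> return 3628800
    -> return 3628800
  -> return 3628800
-> return 3628800

Final answer: 3628800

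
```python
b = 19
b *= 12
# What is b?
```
Trace:
  b=19
  b=228

Final answer: 228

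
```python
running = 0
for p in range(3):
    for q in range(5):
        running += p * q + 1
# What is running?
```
Trace:
  running=0
  running=1, p=0, q=0
  running=2, p=0, q=1
  running=3, p=0, q=2
  running=4, p=0, q=3
  running=5, p=0, q=4
  running=6, p=1, q=0
  running=8, p=1, q=1
  running=11, p=1, q=2
  running=15, p=1, q=3
  running=20, p=1, q=4
  running=21, p=2, q=0
  running=24, p=2, q=1
  running=29, p=2, q=2
  running=36, p=2, q=3
  running=45, p=2, q=4

Final answer: 45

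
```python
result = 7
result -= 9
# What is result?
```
Trace:
  result=7
  result=-2

Final answer: -2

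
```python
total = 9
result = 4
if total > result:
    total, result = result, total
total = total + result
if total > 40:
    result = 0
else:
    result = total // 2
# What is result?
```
Trace:
  total=9
  total=9, result=4
  total=4, result=9
  total=13, result=9
  total=13, result=6

Final answer: 6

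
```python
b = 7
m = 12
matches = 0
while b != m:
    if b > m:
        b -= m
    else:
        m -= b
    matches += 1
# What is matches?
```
Trace:
  b=7
  b=7, m=12
  b=7, m=12, matches=0
  b=7, m=5, matches=1
  b=2, m=5, matches=2
  b=2, m=3, matches=3
  b=2, m=1, matches=4
  b=1, m=1, matches=5

Final answer: 5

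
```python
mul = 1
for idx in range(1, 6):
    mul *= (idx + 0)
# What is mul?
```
Trace:
  mul=1
  mul=1, idx=1
  mul=2, idx=2
  mul=6, idx=3
  mul=24, idx=4
  mul=120, idx=5

Final answer: 120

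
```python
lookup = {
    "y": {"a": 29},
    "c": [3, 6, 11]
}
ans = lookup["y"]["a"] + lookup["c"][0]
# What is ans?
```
Trace:
  lookup={'y': {'a': 29}, 'c': [3, 6, 11]}
  lookup={'y': {'a': 29}, 'c': [3, 6, 11]}, ans=32

Final answer: 32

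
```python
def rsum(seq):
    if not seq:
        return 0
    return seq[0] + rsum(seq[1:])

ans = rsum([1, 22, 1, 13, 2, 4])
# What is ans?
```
Call trace:
rsum(seq=[1, 22, 1, 13, 2, 4])
  rsum(seq=[22, 1, 13, 2, 4])
    rsum(seq=[1, 13, 2, 4])
      rsum(seq=[13, 2, 4])
        rsum(seq=[2, 4])
          rsum(seq=[4])
            rsum(seq=[])
            -> return 0
          -> return 4
        -> return 6
      -> return 19
    -> return 20
  -> return 42
-> return 43

Final answer: 43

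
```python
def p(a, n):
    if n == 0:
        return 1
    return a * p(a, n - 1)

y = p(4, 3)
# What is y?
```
Call trace:
p(a=4, n=3)
  p(a=4, n=2)
    p(a=4, n=1)
      p(a=4, n=0)
      -> return 1
    -> return 4
  -> return 16
-> return 64

Final answer: 64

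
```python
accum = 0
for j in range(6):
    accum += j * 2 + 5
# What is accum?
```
Trace:
  accum=0
  accum=5, j=0
  accum=12, j=1
  accum=21, j=2
  accum=32, j=3
  accum=45, j=4
  accum=60, j=5

Final answer: 60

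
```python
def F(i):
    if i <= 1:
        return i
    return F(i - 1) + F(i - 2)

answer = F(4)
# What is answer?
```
Call trace (a repeated sub-call is expanded the first time; later identical calls just restate its return value):
F(i=4)
  F(i=3)
    F(i=2)
      F(i=1)
      -> return 1
      F(i=0)
      -> return 0
    -> return 1
    F(i=1)
    -> return 1
  -> return 2
  F(i=2) -> return 1  (same call as traced above)
-> return 3

Final answer: 3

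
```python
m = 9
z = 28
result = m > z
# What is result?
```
Trace:
  m=9
  m=9, z=28
  m=9, z=28, result=False

Final answer: False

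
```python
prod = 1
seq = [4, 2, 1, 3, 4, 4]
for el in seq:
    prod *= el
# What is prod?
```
Trace:
  prod=1
  prod=4, el=4
  prod=8, el=2
  prod=8, el=1
  prod=24, el=3
  prod=96, el=4
  prod=384, el=4

Final answer: 384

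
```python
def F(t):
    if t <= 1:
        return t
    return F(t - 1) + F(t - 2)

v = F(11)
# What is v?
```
Call trace (a repeated sub-call is expanded the first time; later identical calls just restate its return value):
F(t=11)
  F(t=10)
    F(t=9)
      F(t=8)
        F(t=7)
          F(t=6)
            F(t=5)
              F(t=4)
                F(t=3)
                  F(t=2)
                    F(t=1)
                    -> return 1
                    F(t=0)
                    -> return 0
                  -> return 1
                  F(t=1)
                  -> return 1
                -> return 2
                F(t=2) -> return 1  (same call as traced above)
              -> return 3
              F(t=3) -> return 2  (same call as traced above)
            -> return 5
            F(t=4) -> return 3  (same call as traced above)
          -> return 8
          F(t=5) -> return 5  (same call as traced above)
        -> return 13
        F(t=6) -> return 8  (same call as traced above)
      -> return 21
      F(t=7) -> return 13  (same call as traced above)
    -> return 34
    F(t=8) -> return 21  (same call as traced above)
  -> return 55
  F(t=9) -> return 34  (same call as traced above)
-> return 89

Final answer: 89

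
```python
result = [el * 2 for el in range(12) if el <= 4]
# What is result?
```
Trace:
  el=0
  el=1
  el=2
  el=3
  el=4
  el=5
  el=6
  el=7
  el=8
  el=9
  el=10
  el=11
  result=[0, 2, 4, 6, 8]

Final answer: [0, 2, 4, 6, 8]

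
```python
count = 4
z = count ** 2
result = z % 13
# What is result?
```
Trace:
  count=4
  count=4, z=16
  count=4, z=16, result=3

Final answer: 3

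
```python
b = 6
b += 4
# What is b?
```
Trace:
  b=6
  b=10

Final answer: 10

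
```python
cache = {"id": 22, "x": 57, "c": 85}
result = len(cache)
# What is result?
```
Trace:
  cache={'id': 22, 'x': 57, 'c': 85}
  cache={'id': 22, 'x': 57, 'c': 85}, result=3

Final answer: 3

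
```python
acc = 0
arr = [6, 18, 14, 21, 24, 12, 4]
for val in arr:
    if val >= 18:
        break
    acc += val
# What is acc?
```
Trace:
  acc=0
  acc=6, val=6
  acc=6, val=18

Final answer: 6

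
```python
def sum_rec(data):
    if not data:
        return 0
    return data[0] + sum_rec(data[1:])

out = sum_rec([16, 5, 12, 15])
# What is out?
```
Call trace:
sum_rec(data=[16, 5, 12, 15])
  sum_rec(data=[5, 12, 15])
    sum_rec(data=[12, 15])
      sum_rec(data=[15])
        sum_rec(data=[])
        -> return 0
      -> return 15
    -> return 27
  -> return 32
-> return 48

Final answer: 48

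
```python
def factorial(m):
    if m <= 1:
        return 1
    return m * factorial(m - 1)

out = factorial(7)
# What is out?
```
Call trace:
factorial(m=7)
  factorial(m=6)
    factorial(m=5)
      factorial(m=4)
        factorial(m=3)
          factorial(m=2)
            factorial(m=1)
            -> return 1
          -> return 2
        -> return 6
      -> return 24
    -> return 120
  -> return 720
-> return 5040

Final answer: 5040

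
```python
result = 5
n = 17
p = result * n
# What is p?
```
Trace:
  result=5
  result=5, n=17
  result=5, n=17, p=85

Final answer: 85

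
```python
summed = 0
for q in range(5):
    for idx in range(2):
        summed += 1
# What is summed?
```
Trace:
  summed=0
  summed=1, q=0, idx=0
  summed=2, q=0, idx=1
  summed=3, q=1, idx=0
  summed=4, q=1, idx=1
  summed=5, q=2, idx=0
  summed=6, q=2, idx=1
  summed=7, q=3, idx=0
  summed=8, q=3, idx=1
  summed=9, q=4, idx=0
  summed=10, q=4, idx=1

Final answer: 10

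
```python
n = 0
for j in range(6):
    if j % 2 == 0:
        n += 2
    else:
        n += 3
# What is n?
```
Trace:
  n=0
  n=2, j=0
  n=5, j=1
  n=7, j=2
  n=10, j=3
  n=12, j=4
  n=15, j=5

Final answer: 15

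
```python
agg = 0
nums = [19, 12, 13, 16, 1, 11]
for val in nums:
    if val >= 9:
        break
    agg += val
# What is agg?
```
Trace:
  agg=0
  agg=0, val=19

Final answer: 0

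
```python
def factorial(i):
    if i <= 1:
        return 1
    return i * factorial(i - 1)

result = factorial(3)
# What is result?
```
Call trace:
factorial(i=3)
  factorial(i=2)
    factorial(i=1)
    -> return 1
  -> return 2
-> return 6

Final answer: 6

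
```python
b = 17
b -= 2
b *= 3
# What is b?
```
Trace:
  b=17
  b=15
  b=45

Final answer: 45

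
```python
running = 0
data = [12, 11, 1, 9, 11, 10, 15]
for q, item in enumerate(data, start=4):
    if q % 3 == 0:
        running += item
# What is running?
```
Trace:
  running=0
  running=0, q=4, item=12
  running=0, q=5, item=11
  running=1, q=6, item=1
  running=1, q=7, item=9
  running=1, q=8, item=11
  running=11, q=9, item=10
  running=11, q=10, item=15

Final answer: 11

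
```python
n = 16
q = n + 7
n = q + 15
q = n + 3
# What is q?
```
Trace:
  n=16
  n=16, q=23
  n=38, q=23
  n=38, q=41

Final answer: 41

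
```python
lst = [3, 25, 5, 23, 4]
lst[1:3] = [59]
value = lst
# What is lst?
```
Trace:
  lst=[3, 25, 5, 23, 4]
  lst=[3, 59, 23, 4]
  lst=[3, 59, 23, 4], value=[3, 59, 23, 4]

Final answer: [3, 59, 23, 4]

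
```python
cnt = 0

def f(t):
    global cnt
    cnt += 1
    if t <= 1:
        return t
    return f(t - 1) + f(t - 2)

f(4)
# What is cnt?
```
Call trace (a repeated sub-call is expanded the first time; later identical calls just restate its return value):
f(t=4)
  f(t=3)
    f(t=2)
      f(t=1)
      -> return 1
      f(t=0)
      -> return 0
    -> return 1
    f(t=1)
    -> return 1
  -> return 2
  f(t=2) -> return 1  (same call as traced above)
-> return 3

cnt is incremented once per call, so count the calls in each subtree. Let C(t) = number of calls made by f(t).
C(0) = C(1) = 1 (base case, no recursion); C(t) = 1 + C(t - 1) + C(t - 2) otherwise.
C(2) = 1 + C(1) + C(0) = 1 + 1 + 1 = 3
C(3) = 1 + C(2) + C(1) = 1 + 3 + 1 = 5
C(4) = 1 + C(3) + C(2) = 1 + 5 + 3 = 9
cnt = C(4) = 9

Final answer: 9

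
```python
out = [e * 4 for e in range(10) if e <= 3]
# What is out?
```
Trace:
  e=0
  e=1
  e=2
  e=3
  e=4
  e=5
  e=6
  e=7
  e=8
  e=9
  out=[0, 4, 8, 12]

Final answer: [0, 4, 8, 12]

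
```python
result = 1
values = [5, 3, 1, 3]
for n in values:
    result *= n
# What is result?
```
Trace:
  result=1
  result=5, n=5
  result=15, n=3
  result=15, n=1
  result=45, n=3

Final answer: 45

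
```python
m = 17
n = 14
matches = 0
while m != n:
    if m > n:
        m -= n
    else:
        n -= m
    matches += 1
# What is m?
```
Trace:
  m=17
  m=17, n=14
  m=17, n=14, matches=0
  m=3, n=14, matches=1
  m=3, n=11, matches=2
  m=3, n=8, matches=3
  m=3, n=5, matches=4
  m=3, n=2, matches=5
  m=1, n=2, matches=6
  m=1, n=1, matches=7

Final answer: 1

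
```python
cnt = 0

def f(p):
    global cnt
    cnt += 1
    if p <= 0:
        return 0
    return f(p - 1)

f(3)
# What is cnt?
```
Call trace:
f(p=3)
  f(p=2)
    f(p=1)
      f(p=0)
      -> return 0
    -> return 0
  -> return 0
-> return 0

cnt is incremented once per call. f is entered once for each p = 3, 2, 1, 0 (the p <= 0 call returns without recursing), i.e. 3 + 1 calls.
cnt = 4

Final answer: 4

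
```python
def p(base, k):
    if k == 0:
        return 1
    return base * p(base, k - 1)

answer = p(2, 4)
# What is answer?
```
Call trace:
p(base=2, k=4)
  p(base=2, k=3)
    p(base=2, k=2)
      p(base=2, k=1)
        p(base=2, k=0)
        -> return 1
      -> return 2
    -> return 4
  -> return 8
-> return 16

Final answer: 16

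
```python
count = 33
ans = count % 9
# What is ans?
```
Trace:
  count=33
  count=33, ans=6

Final answer: 6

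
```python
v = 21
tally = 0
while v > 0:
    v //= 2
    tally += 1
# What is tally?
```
Trace:
  v=21
  v=21, tally=0
  v=10, tally=1
  v=5, tally=2
  v=2, tally=3
  v=1, tally=4
  v=0, tally=5

Final answer: 5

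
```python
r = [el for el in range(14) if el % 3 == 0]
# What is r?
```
Trace:
  el=0
  el=1
  el=2
  el=3
  el=4
  el=5
  el=6
  el=7
  el=8
  el=9
  el=10
  el=11
  el=12
  el=13
  r=[0, 3, 6, 9, 12]

Final answer: [0, 3, 6, 9, 12]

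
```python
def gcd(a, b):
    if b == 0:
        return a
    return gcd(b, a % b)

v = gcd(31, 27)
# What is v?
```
Call trace:
gcd(a=31, b=27)
  gcd(a=27, b=4)
    gcd(a=4, b=3)
      gcd(a=3, b=1)
        gcd(a=1, b=0)
        -> return 1
      -> return 1
    -> return 1
  -> return 1
-> return 1

Final answer: 1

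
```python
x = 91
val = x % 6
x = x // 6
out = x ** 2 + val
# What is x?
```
Trace:
  x=91
  x=91, val=1
  x=15, val=1
  x=15, val=1, out=226

Final answer: 15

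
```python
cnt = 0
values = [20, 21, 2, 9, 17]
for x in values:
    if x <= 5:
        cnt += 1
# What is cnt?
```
Trace:
  cnt=0
  cnt=0, x=20
  cnt=0, x=21
  cnt=1, x=2
  cnt=1, x=9
  cnt=1, x=17

Final answer: 1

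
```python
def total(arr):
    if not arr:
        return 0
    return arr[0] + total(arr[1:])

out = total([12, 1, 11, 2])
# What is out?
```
Call trace:
total(arr=[12, 1, 11, 2])
  total(arr=[1, 11, 2])
    total(arr=[11, 2])
      total(arr=[2])
        total(arr=[])
        -> return 0
      -> return 2
    -> return 13
  -> return 14
-> return 26

Final answer: 26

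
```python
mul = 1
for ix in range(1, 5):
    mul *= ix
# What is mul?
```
Trace:
  mul=1
  mul=1, ix=1
  mul=2, ix=2
  mul=6, ix=3
  mul=24, ix=4

Final answer: 24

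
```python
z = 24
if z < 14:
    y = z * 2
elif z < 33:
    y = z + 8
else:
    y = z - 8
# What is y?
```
Trace:
  z=24
  z=24, y=32

Final answer: 32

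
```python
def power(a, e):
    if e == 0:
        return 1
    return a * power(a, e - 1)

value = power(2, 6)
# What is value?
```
Call trace:
power(a=2, e=6)
  power(a=2, e=5)
    power(a=2, e=4)
      power(a=2, e=3)
        power(a=2, e=2)
          power(a=2, e=1)
            power(a=2, e=0)
            -> return 1
          -> return 2
        -> return 4
      -> return 8
    -> return 16
  -> return 32
-> return 64

Final answer: 64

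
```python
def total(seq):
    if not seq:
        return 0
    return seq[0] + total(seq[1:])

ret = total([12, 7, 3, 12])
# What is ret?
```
Call trace:
total(seq=[12, 7, 3, 12])
  total(seq=[7, 3, 12])
    total(seq=[3, 12])
      total(seq=[12])
        total(seq=[])
        -> return 0
      -> return 12
    -> return 15
  -> return 22
-> return 34

Final answer: 34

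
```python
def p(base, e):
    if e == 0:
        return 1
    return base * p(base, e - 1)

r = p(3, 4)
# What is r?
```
Call trace:
p(base=3, e=4)
  p(base=3, e=3)
    p(base=3, e=2)
      p(base=3, e=1)
        p(base=3, e=0)
        -> return 1
      -> return 3
    -> return 9
  -> return 27
-> return 81

Final answer: 81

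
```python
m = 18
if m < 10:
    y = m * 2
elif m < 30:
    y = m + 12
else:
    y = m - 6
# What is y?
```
Trace:
  m=18
  m=18, y=30

Final answer: 30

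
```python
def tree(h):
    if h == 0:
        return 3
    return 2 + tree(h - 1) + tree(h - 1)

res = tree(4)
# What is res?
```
Call trace (a repeated sub-call is expanded the first time; later identical calls just restate its return value):
tree(h=4)
  tree(h=3)
    tree(h=2)
      tree(h=1)
        tree(h=0)
        -> return 3
        tree(h=0)
        -> return 3
      -> return 8
      tree(h=1) -> return 8  (same call as traced above)
    -> return 18
    tree(h=2) -> return 18  (same call as traced above)
  -> return 38
  tree(h=3) -> return 38  (same call as traced above)
-> return 78

Final answer: 78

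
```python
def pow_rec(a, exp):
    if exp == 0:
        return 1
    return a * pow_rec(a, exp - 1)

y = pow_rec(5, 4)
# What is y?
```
Call trace:
pow_rec(a=5, exp=4)
  pow_rec(a=5, exp=3)
    pow_rec(a=5, exp=2)
      pow_rec(a=5, exp=1)
        pow_rec(a=5, exp=0)
        -> return 1
      -> return 5
    -> return 25
  -> return 125
-> return 625

Final answer: 625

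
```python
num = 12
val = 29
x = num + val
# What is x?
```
Trace:
  num=12
  num=12, val=29
  num=12, val=29, x=41

Final answer: 41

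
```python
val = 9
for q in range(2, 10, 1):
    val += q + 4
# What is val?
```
Trace:
  val=9
  val=15, q=2
  val=22, q=3
  val=30, q=4
  val=39, q=5
  val=49, q=6
  val=60, q=7
  val=72, q=8
  val=85, q=9

Final answer: 85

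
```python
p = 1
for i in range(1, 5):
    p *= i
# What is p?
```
Trace:
  p=1
  p=1, i=1
  p=2, i=2
  p=6, i=3
  p=24, i=4

Final answer: 24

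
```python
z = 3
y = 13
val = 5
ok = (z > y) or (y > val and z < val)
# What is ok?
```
Trace:
  z=3
  z=3, y=13
  z=3, y=13, val=5
  z=3, y=13, val=5, ok=True

Final answer: True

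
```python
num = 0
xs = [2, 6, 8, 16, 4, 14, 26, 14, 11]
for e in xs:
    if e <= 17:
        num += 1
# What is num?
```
Trace:
  num=0
  num=1, e=2
  num=2, e=6
  num=3, e=8
  num=4, e=16
  num=5, e=4
  num=6, e=14
  num=6, e=26
  num=7, e=14
  num=8, e=11

Final answer: 8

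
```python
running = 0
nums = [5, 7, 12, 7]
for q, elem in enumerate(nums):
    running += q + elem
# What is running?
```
Trace:
  running=0
  running=5, q=0, elem=5
  running=13, q=1, elem=7
  running=27, q=2, elem=12
  running=37, q=3, elem=7

Final answer: 37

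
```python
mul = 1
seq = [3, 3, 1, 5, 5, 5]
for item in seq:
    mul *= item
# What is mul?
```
Trace:
  mul=1
  mul=3, item=3
  mul=9, item=3
  mul=9, item=1
  mul=45, item=5
  mul=225, item=5
  mul=1125, item=5

Final answer: 1125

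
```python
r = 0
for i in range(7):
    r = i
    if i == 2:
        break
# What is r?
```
Trace:
  r=0
  r=0, i=0
  r=1, i=1
  r=2, i=2

Final answer: 2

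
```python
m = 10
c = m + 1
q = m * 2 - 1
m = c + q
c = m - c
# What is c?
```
Trace:
  m=10
  m=10, c=11
  m=10, c=11, q=19
  m=30, c=11, q=19
  m=30, c=19, q=19

Final answer: 19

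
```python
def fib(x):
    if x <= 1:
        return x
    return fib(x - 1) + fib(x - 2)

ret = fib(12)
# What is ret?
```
Call trace (a repeated sub-call is expanded the first time; later identical calls just restate its return value):
fib(x=12)
  fib(x=11)
    fib(x=10)
      fib(x=9)
        fib(x=8)
          fib(x=7)
            fib(x=6)
              fib(x=5)
                fib(x=4)
                  fib(x=3)
                    fib(x=2)
                      fib(x=1)
                      -> return 1
                      fib(x=0)
                      -> return 0
                    -> return 1
                    fib(x=1)
                    -> return 1
                  -> return 2
                  fib(x=2) -> return 1  (same call as traced above)
                -> return 3
                fib(x=3) -> return 2  (same call as traced above)
              -> return 5
              fib(x=4) -> return 3  (same call as traced above)
            -> return 8
            fib(x=5) -> return 5  (same call as traced above)
          -> return 13
          fib(x=6) -> return 8  (same call as traced above)
        -> return 21
        fib(x=7) -> return 13  (same call as traced above)
      -> return 34
      fib(x=8) -> return 21  (same call as traced above)
    -> return 55
    fib(x=9) -> return 34  (same call as traced above)
  -> return 89
  fib(x=10) -> return 55  (same call as traced above)
-> return 144

Final answer: 144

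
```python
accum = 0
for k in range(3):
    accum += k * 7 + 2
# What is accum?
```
Trace:
  accum=0
  accum=2, k=0
  accum=11, k=1
  accum=27, k=2

Final answer: 27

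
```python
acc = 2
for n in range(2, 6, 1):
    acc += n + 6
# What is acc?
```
Trace:
  acc=2
  acc=10, n=2
  acc=19, n=3
  acc=29, n=4
  acc=40, n=5

Final answer: 40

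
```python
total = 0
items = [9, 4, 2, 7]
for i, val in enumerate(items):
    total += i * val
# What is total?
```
Trace:
  total=0
  total=0, i=0, val=9
  total=4, i=1, val=4
  total=8, i=2, val=2
  total=29, i=3, val=7

Final answer: 29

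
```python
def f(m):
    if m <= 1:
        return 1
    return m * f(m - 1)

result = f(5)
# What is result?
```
Call trace:
f(m=5)
  f(m=4)
    f(m=3)
      f(m=2)
        f(m=1)
        -> return 1
      -> return 2
    -> return 6
  -> return 24
-> return 120

Final answer: 120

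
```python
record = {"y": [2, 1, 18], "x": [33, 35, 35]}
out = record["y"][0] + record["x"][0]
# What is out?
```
Trace:
  record={'y': [2, 1, 18], 'x': [33, 35, 35]}
  record={'y': [2, 1, 18], 'x': [33, 35, 35]}, out=35

Final answer: 35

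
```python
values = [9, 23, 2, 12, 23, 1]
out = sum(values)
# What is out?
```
Trace:
  values=[9, 23, 2, 12, 23, 1]
  values=[9, 23, 2, 12, 23, 1], out=70

Final answer: 70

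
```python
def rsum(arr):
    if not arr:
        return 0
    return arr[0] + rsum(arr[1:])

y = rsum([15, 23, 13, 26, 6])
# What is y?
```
Call trace:
rsum(arr=[15, 23, 13, 26, 6])
  rsum(arr=[23, 13, 26, 6])
    rsum(arr=[13, 26, 6])
      rsum(arr=[26, 6])
        rsum(arr=[6])
          rsum(arr=[])
          -> return 0
        -> return 6
      -> return 32
    -> return 45
  -> return 68
-> return 83

Final answer: 83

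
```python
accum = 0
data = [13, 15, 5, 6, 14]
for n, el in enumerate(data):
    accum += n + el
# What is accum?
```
Trace:
  accum=0
  accum=13, n=0, el=13
  accum=29, n=1, el=15
  accum=36, n=2, el=5
  accum=45, n=3, el=6
  accum=63, n=4, el=14

Final answer: 63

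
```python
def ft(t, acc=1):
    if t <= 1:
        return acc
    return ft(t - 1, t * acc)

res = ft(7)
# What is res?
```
Call trace:
ft(t=7, acc=1)
  ft(t=6, acc=7)
    ft(t=5, acc=42)
      ft(t=4, acc=210)
        ft(t=3, acc=840)
          ft(t=2, acc=2520)
            ft(t=1, acc=5040)
            -> return 5040
          -> return 5040
        -> return 5040
      -> return 5040
    -> return 5040
  -> return 5040
-> return 5040

Final answer: 5040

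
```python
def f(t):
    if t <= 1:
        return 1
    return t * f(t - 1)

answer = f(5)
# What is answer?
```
Call trace:
f(t=5)
  f(t=4)
    f(t=3)
      f(t=2)
        f(t=1)
        -> return 1
      -> return 2
    -> return 6
  -> return 24
-> return 120

Final answer: 120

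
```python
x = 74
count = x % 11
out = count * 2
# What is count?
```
Trace:
  x=74
  x=74, count=8
  x=74, count=8, out=16

Final answer: 8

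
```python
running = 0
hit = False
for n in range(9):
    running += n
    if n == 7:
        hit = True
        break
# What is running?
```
Trace:
  running=0
  running=0, hit=False
  running=0, hit=False, n=0
  running=1, hit=False, n=1
  running=3, hit=False, n=2
  running=6, hit=False, n=3
  running=10, hit=False, n=4
  running=15, hit=False, n=5
  running=21, hit=False, n=6
  running=28, hit=True, n=7

Final answer: 28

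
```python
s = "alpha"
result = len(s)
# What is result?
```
Trace:
  s='alpha'
  s='alpha', result=5

Final answer: 5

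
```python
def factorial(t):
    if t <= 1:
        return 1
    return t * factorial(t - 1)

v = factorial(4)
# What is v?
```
Call trace:
factorial(t=4)
  factorial(t=3)
    factorial(t=2)
      factorial(t=1)
      -> return 1
    -> return 2
  -> return 6
-> return 24

Final answer: 24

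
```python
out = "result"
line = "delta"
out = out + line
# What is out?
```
Trace:
  out='result'
  out='result', line='delta'
  out='resultdelta', line='delta'

Final answer: 'resultdelta'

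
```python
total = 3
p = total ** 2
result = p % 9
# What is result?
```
Trace:
  total=3
  total=3, p=9
  total=3, p=9, result=0

Final answer: 0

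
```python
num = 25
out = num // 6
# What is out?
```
Trace:
  num=25
  num=25, out=4

Final answer: 4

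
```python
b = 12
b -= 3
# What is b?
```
Trace:
  b=12
  b=9

Final answer: 9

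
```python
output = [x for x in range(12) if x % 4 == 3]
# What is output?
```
Trace:
  x=0
  x=1
  x=2
  x=3
  x=4
  x=5
  x=6
  x=7
  x=8
  x=9
  x=10
  x=11
  output=[3, 7, 11]

Final answer: [3, 7, 11]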